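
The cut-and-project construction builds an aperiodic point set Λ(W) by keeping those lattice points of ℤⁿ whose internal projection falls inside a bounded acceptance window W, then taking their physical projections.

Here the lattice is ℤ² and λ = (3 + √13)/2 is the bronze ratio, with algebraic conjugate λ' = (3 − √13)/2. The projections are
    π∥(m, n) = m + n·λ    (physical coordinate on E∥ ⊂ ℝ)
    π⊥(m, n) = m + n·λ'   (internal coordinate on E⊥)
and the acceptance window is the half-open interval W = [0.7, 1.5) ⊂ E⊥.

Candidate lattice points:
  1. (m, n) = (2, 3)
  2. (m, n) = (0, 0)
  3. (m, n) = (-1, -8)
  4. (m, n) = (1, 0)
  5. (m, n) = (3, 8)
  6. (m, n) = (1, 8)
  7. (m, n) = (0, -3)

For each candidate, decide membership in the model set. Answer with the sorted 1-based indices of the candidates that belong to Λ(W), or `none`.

1, 3, 4, 7

λ' = (3−√13)/2 ≈ -0.30278.
#1 (2,3): internal coord 2 + (3)·λ' = +1.09167; +1.09167 ∈ [0.7, 1.5) → IN Λ
#2 (0,0): internal coord 0 + (0)·λ' = +0.00000; +0.00000 ∉ [0.7, 1.5) → out
#3 (-1,-8): internal coord -1 + (-8)·λ' = +1.42221; +1.42221 ∈ [0.7, 1.5) → IN Λ
#4 (1,0): internal coord 1 + (0)·λ' = +1.00000; +1.00000 ∈ [0.7, 1.5) → IN Λ
#5 (3,8): internal coord 3 + (8)·λ' = +0.57779; +0.57779 ∉ [0.7, 1.5) → out
#6 (1,8): internal coord 1 + (8)·λ' = -1.42221; -1.42221 ∉ [0.7, 1.5) → out
#7 (0,-3): internal coord 0 + (-3)·λ' = +0.90833; +0.90833 ∈ [0.7, 1.5) → IN Λ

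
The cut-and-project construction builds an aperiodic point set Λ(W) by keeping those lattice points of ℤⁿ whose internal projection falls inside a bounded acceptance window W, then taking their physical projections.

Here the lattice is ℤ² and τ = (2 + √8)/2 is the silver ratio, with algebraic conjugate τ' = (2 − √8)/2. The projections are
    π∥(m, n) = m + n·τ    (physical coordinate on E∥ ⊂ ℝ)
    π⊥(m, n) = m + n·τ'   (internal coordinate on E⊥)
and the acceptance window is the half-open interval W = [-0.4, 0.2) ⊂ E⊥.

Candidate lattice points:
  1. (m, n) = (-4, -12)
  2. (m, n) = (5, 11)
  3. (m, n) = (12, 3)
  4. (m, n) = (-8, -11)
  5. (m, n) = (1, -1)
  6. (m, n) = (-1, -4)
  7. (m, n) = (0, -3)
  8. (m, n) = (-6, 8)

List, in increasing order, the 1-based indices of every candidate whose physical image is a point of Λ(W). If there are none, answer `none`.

Numerically τ ≈ 2.4142 and τ' = −1/τ ≈ -0.4142.
candidate 1: (m,n)=(-4,-12) → π∥ = -4-12·τ ≈ -32.9706, π⊥ = -4-12·τ' ≈ 0.9706 ∉ [-0.4, 0.2) ⇒ out
candidate 2: (m,n)=(5,11) → π∥ = 5+11·τ ≈ 31.5563, π⊥ = 5+11·τ' ≈ 0.4437 ∉ [-0.4, 0.2) ⇒ out
candidate 3: (m,n)=(12,3) → π∥ = 12+3·τ ≈ 19.2426, π⊥ = 12+3·τ' ≈ 10.7574 ∉ [-0.4, 0.2) ⇒ out
candidate 4: (m,n)=(-8,-11) → π∥ = -8-11·τ ≈ -34.5563, π⊥ = -8-11·τ' ≈ -3.4437 ∉ [-0.4, 0.2) ⇒ out
candidate 5: (m,n)=(1,-1) → π∥ = 1-1·τ ≈ -1.4142, π⊥ = 1-1·τ' ≈ 1.4142 ∉ [-0.4, 0.2) ⇒ out
candidate 6: (m,n)=(-1,-4) → π∥ = -1-4·τ ≈ -10.6569, π⊥ = -1-4·τ' ≈ 0.6569 ∉ [-0.4, 0.2) ⇒ out
candidate 7: (m,n)=(0,-3) → π∥ = 0-3·τ ≈ -7.2426, π⊥ = 0-3·τ' ≈ 1.2426 ∉ [-0.4, 0.2) ⇒ out
candidate 8: (m,n)=(-6,8) → π∥ = -6+8·τ ≈ 13.3137, π⊥ = -6+8·τ' ≈ -9.3137 ∉ [-0.4, 0.2) ⇒ out

none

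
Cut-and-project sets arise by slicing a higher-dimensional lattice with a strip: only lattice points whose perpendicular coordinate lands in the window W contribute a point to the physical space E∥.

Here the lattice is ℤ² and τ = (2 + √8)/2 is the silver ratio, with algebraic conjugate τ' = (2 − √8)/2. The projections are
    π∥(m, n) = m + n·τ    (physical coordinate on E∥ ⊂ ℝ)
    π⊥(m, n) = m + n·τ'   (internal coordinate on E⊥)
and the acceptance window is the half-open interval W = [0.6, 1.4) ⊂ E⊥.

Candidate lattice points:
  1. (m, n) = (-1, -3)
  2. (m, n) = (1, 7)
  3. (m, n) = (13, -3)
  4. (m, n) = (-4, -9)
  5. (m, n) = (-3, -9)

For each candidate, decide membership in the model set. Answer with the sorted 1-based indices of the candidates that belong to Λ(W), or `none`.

5

Numerically τ ≈ 2.41421 and τ' = −1/τ ≈ -0.41421.
#1 (-1,-3): internal coord -1 + (-3)·τ' = +0.24264; +0.24264 ∉ [0.6, 1.4) → out
#2 (1,7): internal coord 1 + (7)·τ' = -1.89949; -1.89949 ∉ [0.6, 1.4) → out
#3 (13,-3): internal coord 13 + (-3)·τ' = +14.24264; +14.24264 ∉ [0.6, 1.4) → out
#4 (-4,-9): internal coord -4 + (-9)·τ' = -0.27208; -0.27208 ∉ [0.6, 1.4) → out
#5 (-3,-9): internal coord -3 + (-9)·τ' = +0.72792; +0.72792 ∈ [0.6, 1.4) → IN Λ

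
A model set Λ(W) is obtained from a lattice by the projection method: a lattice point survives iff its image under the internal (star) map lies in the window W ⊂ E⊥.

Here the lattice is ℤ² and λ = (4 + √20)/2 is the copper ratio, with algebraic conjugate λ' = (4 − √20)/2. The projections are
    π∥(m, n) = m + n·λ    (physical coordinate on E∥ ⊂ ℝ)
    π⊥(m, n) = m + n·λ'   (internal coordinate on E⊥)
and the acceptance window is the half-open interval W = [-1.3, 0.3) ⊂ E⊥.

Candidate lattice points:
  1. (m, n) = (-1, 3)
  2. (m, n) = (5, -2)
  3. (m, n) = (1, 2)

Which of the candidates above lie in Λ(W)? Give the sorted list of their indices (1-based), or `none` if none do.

none

λ' = (4−√20)/2 ≈ -0.23607.
candidate 1: (m,n)=(-1,3) → π∥ = -1+3·λ ≈ 11.70820, π⊥ = -1+3·λ' ≈ -1.70820 ∉ [-1.3, 0.3) ⇒ out
candidate 2: (m,n)=(5,-2) → π∥ = 5-2·λ ≈ -3.47214, π⊥ = 5-2·λ' ≈ 5.47214 ∉ [-1.3, 0.3) ⇒ out
candidate 3: (m,n)=(1,2) → π∥ = 1+2·λ ≈ 9.47214, π⊥ = 1+2·λ' ≈ 0.52786 ∉ [-1.3, 0.3) ⇒ out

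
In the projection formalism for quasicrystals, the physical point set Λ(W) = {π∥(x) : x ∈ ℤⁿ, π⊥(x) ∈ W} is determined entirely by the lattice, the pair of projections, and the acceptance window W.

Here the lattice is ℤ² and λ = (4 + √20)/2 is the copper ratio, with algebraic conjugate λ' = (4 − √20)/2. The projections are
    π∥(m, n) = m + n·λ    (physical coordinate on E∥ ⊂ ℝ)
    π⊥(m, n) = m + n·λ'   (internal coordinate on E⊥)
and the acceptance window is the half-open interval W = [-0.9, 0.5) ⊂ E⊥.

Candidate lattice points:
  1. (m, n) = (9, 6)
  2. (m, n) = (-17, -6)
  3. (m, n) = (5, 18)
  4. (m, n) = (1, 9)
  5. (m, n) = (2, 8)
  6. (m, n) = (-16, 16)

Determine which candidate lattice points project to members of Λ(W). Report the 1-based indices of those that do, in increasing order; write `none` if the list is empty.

Numerically λ ≈ 4.2361 and λ' = −1/λ ≈ -0.2361.
candidate 1: (m,n)=(9,6) → π∥ = 9+6·λ ≈ 34.4164, π⊥ = 9+6·λ' ≈ 7.5836 ∉ [-0.9, 0.5) ⇒ out
candidate 2: (m,n)=(-17,-6) → π∥ = -17-6·λ ≈ -42.4164, π⊥ = -17-6·λ' ≈ -15.5836 ∉ [-0.9, 0.5) ⇒ out
candidate 3: (m,n)=(5,18) → π∥ = 5+18·λ ≈ 81.2492, π⊥ = 5+18·λ' ≈ 0.7508 ∉ [-0.9, 0.5) ⇒ out
candidate 4: (m,n)=(1,9) → π∥ = 1+9·λ ≈ 39.1246, π⊥ = 1+9·λ' ≈ -1.1246 ∉ [-0.9, 0.5) ⇒ out
candidate 5: (m,n)=(2,8) → π∥ = 2+8·λ ≈ 35.8885, π⊥ = 2+8·λ' ≈ 0.1115 ∈ [-0.9, 0.5) ⇒ IN Λ
candidate 6: (m,n)=(-16,16) → π∥ = -16+16·λ ≈ 51.7771, π⊥ = -16+16·λ' ≈ -19.7771 ∉ [-0.9, 0.5) ⇒ out

5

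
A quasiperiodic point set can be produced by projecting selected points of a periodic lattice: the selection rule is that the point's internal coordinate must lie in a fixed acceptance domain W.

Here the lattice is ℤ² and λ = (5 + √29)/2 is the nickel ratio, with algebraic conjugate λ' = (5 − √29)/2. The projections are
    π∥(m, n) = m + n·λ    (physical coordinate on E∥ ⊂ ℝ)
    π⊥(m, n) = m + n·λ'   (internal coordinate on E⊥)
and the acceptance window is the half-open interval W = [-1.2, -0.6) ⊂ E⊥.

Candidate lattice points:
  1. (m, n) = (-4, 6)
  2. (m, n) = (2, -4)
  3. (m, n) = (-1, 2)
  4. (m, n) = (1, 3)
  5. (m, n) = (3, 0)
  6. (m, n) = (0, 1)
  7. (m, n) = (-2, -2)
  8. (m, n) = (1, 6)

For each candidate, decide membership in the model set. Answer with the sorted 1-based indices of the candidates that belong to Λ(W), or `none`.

none

Numerically λ ≈ 5.1926 and λ' = −1/λ ≈ -0.1926.
[1] lift (-4,6): star map gives -5.1555; window check -1.2 ≤ -5.1555 < -0.6 is false → out
[2] lift (2,-4): star map gives 2.7703; window check -1.2 ≤ 2.7703 < -0.6 is false → out
[3] lift (-1,2): star map gives -1.3852; window check -1.2 ≤ -1.3852 < -0.6 is false → out
[4] lift (1,3): star map gives 0.4223; window check -1.2 ≤ 0.4223 < -0.6 is false → out
[5] lift (3,0): star map gives 3.0000; window check -1.2 ≤ 3.0000 < -0.6 is false → out
[6] lift (0,1): star map gives -0.1926; window check -1.2 ≤ -0.1926 < -0.6 is false → out
[7] lift (-2,-2): star map gives -1.6148; window check -1.2 ≤ -1.6148 < -0.6 is false → out
[8] lift (1,6): star map gives -0.1555; window check -1.2 ≤ -0.1555 < -0.6 is false → out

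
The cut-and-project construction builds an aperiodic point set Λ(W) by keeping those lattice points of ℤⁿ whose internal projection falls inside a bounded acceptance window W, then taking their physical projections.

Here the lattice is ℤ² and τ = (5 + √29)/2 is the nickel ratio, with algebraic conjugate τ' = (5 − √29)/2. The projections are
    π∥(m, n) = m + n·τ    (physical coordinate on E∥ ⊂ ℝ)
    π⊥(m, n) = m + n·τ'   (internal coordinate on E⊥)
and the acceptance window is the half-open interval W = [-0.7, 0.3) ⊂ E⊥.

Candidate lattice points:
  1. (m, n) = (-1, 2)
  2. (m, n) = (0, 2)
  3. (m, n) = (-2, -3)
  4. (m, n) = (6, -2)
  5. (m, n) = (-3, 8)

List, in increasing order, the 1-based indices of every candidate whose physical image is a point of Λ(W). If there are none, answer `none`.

Numerically τ ≈ 5.19258 and τ' = −1/τ ≈ -0.19258.
[1] lift (-1,2): star map gives -1.38516; window check -0.7 ≤ -1.38516 < 0.3 is false → out
[2] lift (0,2): star map gives -0.38516; window check -0.7 ≤ -0.38516 < 0.3 is true → IN Λ
[3] lift (-2,-3): star map gives -1.42225; window check -0.7 ≤ -1.42225 < 0.3 is false → out
[4] lift (6,-2): star map gives 6.38516; window check -0.7 ≤ 6.38516 < 0.3 is false → out
[5] lift (-3,8): star map gives -4.54066; window check -0.7 ≤ -4.54066 < 0.3 is false → out

2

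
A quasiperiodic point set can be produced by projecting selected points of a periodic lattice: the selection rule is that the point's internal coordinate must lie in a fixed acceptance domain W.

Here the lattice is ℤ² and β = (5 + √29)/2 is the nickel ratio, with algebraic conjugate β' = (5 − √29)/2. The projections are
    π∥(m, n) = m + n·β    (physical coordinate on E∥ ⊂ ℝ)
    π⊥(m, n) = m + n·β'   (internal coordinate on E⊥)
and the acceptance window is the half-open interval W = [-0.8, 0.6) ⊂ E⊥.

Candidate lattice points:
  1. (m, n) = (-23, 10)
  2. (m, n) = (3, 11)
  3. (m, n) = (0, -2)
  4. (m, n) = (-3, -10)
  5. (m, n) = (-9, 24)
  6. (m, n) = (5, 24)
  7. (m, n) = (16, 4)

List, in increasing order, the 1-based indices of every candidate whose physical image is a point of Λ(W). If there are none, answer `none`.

β' = (5−√29)/2 ≈ -0.19258.
candidate 1: (m,n)=(-23,10) → π∥ = -23+10·β ≈ 28.92582, π⊥ = -23+10·β' ≈ -24.92582 ∉ [-0.8, 0.6) ⇒ out
candidate 2: (m,n)=(3,11) → π∥ = 3+11·β ≈ 60.11841, π⊥ = 3+11·β' ≈ 0.88159 ∉ [-0.8, 0.6) ⇒ out
candidate 3: (m,n)=(0,-2) → π∥ = 0-2·β ≈ -10.38516, π⊥ = 0-2·β' ≈ 0.38516 ∈ [-0.8, 0.6) ⇒ IN Λ
candidate 4: (m,n)=(-3,-10) → π∥ = -3-10·β ≈ -54.92582, π⊥ = -3-10·β' ≈ -1.07418 ∉ [-0.8, 0.6) ⇒ out
candidate 5: (m,n)=(-9,24) → π∥ = -9+24·β ≈ 115.62198, π⊥ = -9+24·β' ≈ -13.62198 ∉ [-0.8, 0.6) ⇒ out
candidate 6: (m,n)=(5,24) → π∥ = 5+24·β ≈ 129.62198, π⊥ = 5+24·β' ≈ 0.37802 ∈ [-0.8, 0.6) ⇒ IN Λ
candidate 7: (m,n)=(16,4) → π∥ = 16+4·β ≈ 36.77033, π⊥ = 16+4·β' ≈ 15.22967 ∉ [-0.8, 0.6) ⇒ out

3, 6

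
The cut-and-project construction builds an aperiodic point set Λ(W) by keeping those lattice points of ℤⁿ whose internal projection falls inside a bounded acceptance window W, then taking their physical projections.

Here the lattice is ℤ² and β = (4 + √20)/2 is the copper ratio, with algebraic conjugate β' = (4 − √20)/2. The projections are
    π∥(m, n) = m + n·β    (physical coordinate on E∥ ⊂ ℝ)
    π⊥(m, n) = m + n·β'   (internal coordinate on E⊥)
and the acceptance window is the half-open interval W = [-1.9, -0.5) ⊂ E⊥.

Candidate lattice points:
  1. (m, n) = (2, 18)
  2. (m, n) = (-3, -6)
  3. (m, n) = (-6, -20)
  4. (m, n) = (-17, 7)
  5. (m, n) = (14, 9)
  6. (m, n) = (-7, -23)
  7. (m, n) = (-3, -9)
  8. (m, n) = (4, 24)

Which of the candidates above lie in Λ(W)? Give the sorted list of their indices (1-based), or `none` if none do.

2, 3, 6, 7, 8

β' = (4−√20)/2 ≈ -0.23607.
candidate 1: (m,n)=(2,18) → π∥ = 2+18·β ≈ 78.24922, π⊥ = 2+18·β' ≈ -2.24922 ∉ [-1.9, -0.5) ⇒ out
candidate 2: (m,n)=(-3,-6) → π∥ = -3-6·β ≈ -28.41641, π⊥ = -3-6·β' ≈ -1.58359 ∈ [-1.9, -0.5) ⇒ IN Λ
candidate 3: (m,n)=(-6,-20) → π∥ = -6-20·β ≈ -90.72136, π⊥ = -6-20·β' ≈ -1.27864 ∈ [-1.9, -0.5) ⇒ IN Λ
candidate 4: (m,n)=(-17,7) → π∥ = -17+7·β ≈ 12.65248, π⊥ = -17+7·β' ≈ -18.65248 ∉ [-1.9, -0.5) ⇒ out
candidate 5: (m,n)=(14,9) → π∥ = 14+9·β ≈ 52.12461, π⊥ = 14+9·β' ≈ 11.87539 ∉ [-1.9, -0.5) ⇒ out
candidate 6: (m,n)=(-7,-23) → π∥ = -7-23·β ≈ -104.42956, π⊥ = -7-23·β' ≈ -1.57044 ∈ [-1.9, -0.5) ⇒ IN Λ
candidate 7: (m,n)=(-3,-9) → π∥ = -3-9·β ≈ -41.12461, π⊥ = -3-9·β' ≈ -0.87539 ∈ [-1.9, -0.5) ⇒ IN Λ
candidate 8: (m,n)=(4,24) → π∥ = 4+24·β ≈ 105.66563, π⊥ = 4+24·β' ≈ -1.66563 ∈ [-1.9, -0.5) ⇒ IN Λ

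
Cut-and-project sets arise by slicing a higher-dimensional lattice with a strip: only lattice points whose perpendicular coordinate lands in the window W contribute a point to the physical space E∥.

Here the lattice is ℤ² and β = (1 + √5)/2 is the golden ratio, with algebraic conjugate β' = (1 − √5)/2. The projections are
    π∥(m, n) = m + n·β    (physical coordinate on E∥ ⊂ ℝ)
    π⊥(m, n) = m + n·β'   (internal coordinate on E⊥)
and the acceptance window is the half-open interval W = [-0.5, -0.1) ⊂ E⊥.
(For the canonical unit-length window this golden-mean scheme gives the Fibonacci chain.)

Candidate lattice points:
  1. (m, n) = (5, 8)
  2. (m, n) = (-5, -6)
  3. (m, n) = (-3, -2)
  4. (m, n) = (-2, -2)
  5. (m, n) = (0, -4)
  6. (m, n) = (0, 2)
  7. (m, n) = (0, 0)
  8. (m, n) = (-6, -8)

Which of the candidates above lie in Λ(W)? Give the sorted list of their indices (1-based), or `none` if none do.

β' = (1−√5)/2 ≈ -0.61803.
[1] lift (5,8): star map gives 0.05573; window check -0.5 ≤ 0.05573 < -0.1 is false → out
[2] lift (-5,-6): star map gives -1.29180; window check -0.5 ≤ -1.29180 < -0.1 is false → out
[3] lift (-3,-2): star map gives -1.76393; window check -0.5 ≤ -1.76393 < -0.1 is false → out
[4] lift (-2,-2): star map gives -0.76393; window check -0.5 ≤ -0.76393 < -0.1 is false → out
[5] lift (0,-4): star map gives 2.47214; window check -0.5 ≤ 2.47214 < -0.1 is false → out
[6] lift (0,2): star map gives -1.23607; window check -0.5 ≤ -1.23607 < -0.1 is false → out
[7] lift (0,0): star map gives 0.00000; window check -0.5 ≤ 0.00000 < -0.1 is false → out
[8] lift (-6,-8): star map gives -1.05573; window check -0.5 ≤ -1.05573 < -0.1 is false → out

none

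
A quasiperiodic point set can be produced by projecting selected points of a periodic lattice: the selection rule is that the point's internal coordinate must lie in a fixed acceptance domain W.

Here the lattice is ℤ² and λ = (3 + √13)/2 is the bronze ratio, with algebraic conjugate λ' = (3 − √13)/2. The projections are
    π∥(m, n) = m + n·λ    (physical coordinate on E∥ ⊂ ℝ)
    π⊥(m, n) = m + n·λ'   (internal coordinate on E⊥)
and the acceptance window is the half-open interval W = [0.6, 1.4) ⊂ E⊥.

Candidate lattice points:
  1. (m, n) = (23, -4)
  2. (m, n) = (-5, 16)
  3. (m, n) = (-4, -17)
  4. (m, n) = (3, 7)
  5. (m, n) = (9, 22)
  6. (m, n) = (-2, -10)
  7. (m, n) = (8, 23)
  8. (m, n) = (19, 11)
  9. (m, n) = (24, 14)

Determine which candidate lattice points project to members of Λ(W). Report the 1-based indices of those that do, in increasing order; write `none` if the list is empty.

λ' = (3−√13)/2 ≈ -0.302776.
#1 (23,-4): internal coord 23 + (-4)·λ' = +24.211103; +24.211103 ∉ [0.6, 1.4) → out
#2 (-5,16): internal coord -5 + (16)·λ' = -9.844410; -9.844410 ∉ [0.6, 1.4) → out
#3 (-4,-17): internal coord -4 + (-17)·λ' = +1.147186; +1.147186 ∈ [0.6, 1.4) → IN Λ
#4 (3,7): internal coord 3 + (7)·λ' = +0.880571; +0.880571 ∈ [0.6, 1.4) → IN Λ
#5 (9,22): internal coord 9 + (22)·λ' = +2.338936; +2.338936 ∉ [0.6, 1.4) → out
#6 (-2,-10): internal coord -2 + (-10)·λ' = +1.027756; +1.027756 ∈ [0.6, 1.4) → IN Λ
#7 (8,23): internal coord 8 + (23)·λ' = +1.036160; +1.036160 ∈ [0.6, 1.4) → IN Λ
#8 (19,11): internal coord 19 + (11)·λ' = +15.669468; +15.669468 ∉ [0.6, 1.4) → out
#9 (24,14): internal coord 24 + (14)·λ' = +19.761141; +19.761141 ∉ [0.6, 1.4) → out

3, 4, 6, 7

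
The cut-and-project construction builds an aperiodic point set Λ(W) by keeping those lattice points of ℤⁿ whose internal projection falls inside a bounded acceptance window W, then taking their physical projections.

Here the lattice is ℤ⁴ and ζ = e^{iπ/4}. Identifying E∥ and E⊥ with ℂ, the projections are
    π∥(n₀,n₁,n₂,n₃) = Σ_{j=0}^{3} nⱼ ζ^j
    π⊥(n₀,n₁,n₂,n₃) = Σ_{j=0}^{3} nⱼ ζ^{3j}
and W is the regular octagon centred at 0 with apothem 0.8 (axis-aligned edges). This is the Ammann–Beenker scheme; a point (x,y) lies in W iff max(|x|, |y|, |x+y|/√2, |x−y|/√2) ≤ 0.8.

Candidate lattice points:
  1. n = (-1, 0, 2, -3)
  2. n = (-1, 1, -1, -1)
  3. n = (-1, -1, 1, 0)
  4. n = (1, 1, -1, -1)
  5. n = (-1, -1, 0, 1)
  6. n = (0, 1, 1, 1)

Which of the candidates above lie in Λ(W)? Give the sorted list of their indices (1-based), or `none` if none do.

Internal map: ζ^{3j} for j=0..3 gives (1,0), (−√2/2,√2/2), (0,−1), (√2/2,√2/2).
candidate 1: n = (-1, 0, 2, -3) → π⊥ ≈ (-3.12132, -4.12132); max(|x|,|y|,|x±y|/√2) = 5.12132 > 0.8 ⇒ ∉ W
candidate 2: n = (-1, 1, -1, -1) → π⊥ ≈ (-2.41421, +1.00000); max(|x|,|y|,|x±y|/√2) = 2.41421 > 0.8 ⇒ ∉ W
candidate 3: n = (-1, -1, 1, 0) → π⊥ ≈ (-0.29289, -1.70711); max(|x|,|y|,|x±y|/√2) = 1.70711 > 0.8 ⇒ ∉ W
candidate 4: n = (1, 1, -1, -1) → π⊥ ≈ (-0.41421, +1.00000); max(|x|,|y|,|x±y|/√2) = 1.00000 > 0.8 ⇒ ∉ W
candidate 5: n = (-1, -1, 0, 1) → π⊥ ≈ (+0.41421, +0.00000); max(|x|,|y|,|x±y|/√2) = 0.41421 ≤ 0.8 ⇒ ∈ W
candidate 6: n = (0, 1, 1, 1) → π⊥ ≈ (+0.00000, +0.41421); max(|x|,|y|,|x±y|/√2) = 0.41421 ≤ 0.8 ⇒ ∈ W

5, 6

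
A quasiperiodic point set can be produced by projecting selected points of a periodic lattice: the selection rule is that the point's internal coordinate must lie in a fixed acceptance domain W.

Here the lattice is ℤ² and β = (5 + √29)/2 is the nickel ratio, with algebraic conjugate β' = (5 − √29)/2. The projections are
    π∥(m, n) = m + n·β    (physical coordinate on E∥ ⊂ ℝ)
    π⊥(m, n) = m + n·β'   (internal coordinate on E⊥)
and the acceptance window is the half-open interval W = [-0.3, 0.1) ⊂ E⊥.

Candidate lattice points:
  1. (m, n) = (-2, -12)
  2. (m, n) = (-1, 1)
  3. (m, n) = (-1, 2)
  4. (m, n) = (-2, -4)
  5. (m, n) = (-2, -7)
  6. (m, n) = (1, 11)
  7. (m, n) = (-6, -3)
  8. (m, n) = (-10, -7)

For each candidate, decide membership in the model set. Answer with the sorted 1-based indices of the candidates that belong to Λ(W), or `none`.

β' = (5−√29)/2 ≈ -0.1926.
candidate 1: (m,n)=(-2,-12) → π∥ = -2-12·β ≈ -64.3110, π⊥ = -2-12·β' ≈ 0.3110 ∉ [-0.3, 0.1) ⇒ out
candidate 2: (m,n)=(-1,1) → π∥ = -1+1·β ≈ 4.1926, π⊥ = -1+1·β' ≈ -1.1926 ∉ [-0.3, 0.1) ⇒ out
candidate 3: (m,n)=(-1,2) → π∥ = -1+2·β ≈ 9.3852, π⊥ = -1+2·β' ≈ -1.3852 ∉ [-0.3, 0.1) ⇒ out
candidate 4: (m,n)=(-2,-4) → π∥ = -2-4·β ≈ -22.7703, π⊥ = -2-4·β' ≈ -1.2297 ∉ [-0.3, 0.1) ⇒ out
candidate 5: (m,n)=(-2,-7) → π∥ = -2-7·β ≈ -38.3481, π⊥ = -2-7·β' ≈ -0.6519 ∉ [-0.3, 0.1) ⇒ out
candidate 6: (m,n)=(1,11) → π∥ = 1+11·β ≈ 58.1184, π⊥ = 1+11·β' ≈ -1.1184 ∉ [-0.3, 0.1) ⇒ out
candidate 7: (m,n)=(-6,-3) → π∥ = -6-3·β ≈ -21.5777, π⊥ = -6-3·β' ≈ -5.4223 ∉ [-0.3, 0.1) ⇒ out
candidate 8: (m,n)=(-10,-7) → π∥ = -10-7·β ≈ -46.3481, π⊥ = -10-7·β' ≈ -8.6519 ∉ [-0.3, 0.1) ⇒ out

none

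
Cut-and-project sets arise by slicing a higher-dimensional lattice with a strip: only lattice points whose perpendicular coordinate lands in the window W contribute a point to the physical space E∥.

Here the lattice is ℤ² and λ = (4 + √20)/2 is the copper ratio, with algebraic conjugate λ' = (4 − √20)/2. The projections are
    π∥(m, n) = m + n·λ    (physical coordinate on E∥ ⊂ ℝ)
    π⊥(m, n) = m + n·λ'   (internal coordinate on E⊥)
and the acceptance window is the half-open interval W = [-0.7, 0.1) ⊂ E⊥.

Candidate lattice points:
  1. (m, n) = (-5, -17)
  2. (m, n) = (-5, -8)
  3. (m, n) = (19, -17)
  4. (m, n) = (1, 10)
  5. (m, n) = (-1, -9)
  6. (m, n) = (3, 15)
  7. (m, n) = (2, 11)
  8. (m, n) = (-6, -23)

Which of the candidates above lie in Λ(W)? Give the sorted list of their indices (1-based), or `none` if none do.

λ' = (4−√20)/2 ≈ -0.2361.
candidate 1: (m,n)=(-5,-17) → π∥ = -5-17·λ ≈ -77.0132, π⊥ = -5-17·λ' ≈ -0.9868 ∉ [-0.7, 0.1) ⇒ out
candidate 2: (m,n)=(-5,-8) → π∥ = -5-8·λ ≈ -38.8885, π⊥ = -5-8·λ' ≈ -3.1115 ∉ [-0.7, 0.1) ⇒ out
candidate 3: (m,n)=(19,-17) → π∥ = 19-17·λ ≈ -53.0132, π⊥ = 19-17·λ' ≈ 23.0132 ∉ [-0.7, 0.1) ⇒ out
candidate 4: (m,n)=(1,10) → π∥ = 1+10·λ ≈ 43.3607, π⊥ = 1+10·λ' ≈ -1.3607 ∉ [-0.7, 0.1) ⇒ out
candidate 5: (m,n)=(-1,-9) → π∥ = -1-9·λ ≈ -39.1246, π⊥ = -1-9·λ' ≈ 1.1246 ∉ [-0.7, 0.1) ⇒ out
candidate 6: (m,n)=(3,15) → π∥ = 3+15·λ ≈ 66.5410, π⊥ = 3+15·λ' ≈ -0.5410 ∈ [-0.7, 0.1) ⇒ IN Λ
candidate 7: (m,n)=(2,11) → π∥ = 2+11·λ ≈ 48.5967, π⊥ = 2+11·λ' ≈ -0.5967 ∈ [-0.7, 0.1) ⇒ IN Λ
candidate 8: (m,n)=(-6,-23) → π∥ = -6-23·λ ≈ -103.4296, π⊥ = -6-23·λ' ≈ -0.5704 ∈ [-0.7, 0.1) ⇒ IN Λ

6, 7, 8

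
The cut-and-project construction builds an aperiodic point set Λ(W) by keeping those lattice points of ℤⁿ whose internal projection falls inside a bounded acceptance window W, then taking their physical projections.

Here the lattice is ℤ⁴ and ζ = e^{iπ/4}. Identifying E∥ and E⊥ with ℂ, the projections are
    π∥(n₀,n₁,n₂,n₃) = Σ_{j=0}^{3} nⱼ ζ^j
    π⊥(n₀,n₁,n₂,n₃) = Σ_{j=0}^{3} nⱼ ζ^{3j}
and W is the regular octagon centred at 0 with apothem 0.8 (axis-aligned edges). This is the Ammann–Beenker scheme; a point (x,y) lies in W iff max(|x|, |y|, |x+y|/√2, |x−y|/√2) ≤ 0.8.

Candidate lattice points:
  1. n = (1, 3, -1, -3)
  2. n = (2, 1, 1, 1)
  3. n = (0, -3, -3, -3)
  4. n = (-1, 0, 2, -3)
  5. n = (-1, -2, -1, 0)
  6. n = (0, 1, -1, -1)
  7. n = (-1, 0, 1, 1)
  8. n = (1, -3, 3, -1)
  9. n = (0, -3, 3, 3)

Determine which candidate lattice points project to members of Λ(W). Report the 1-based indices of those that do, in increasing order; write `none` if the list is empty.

5, 7

Internal map: ζ^{3j} for j=0..3 gives (1,0), (−√2/2,√2/2), (0,−1), (√2/2,√2/2).
candidate 1: n = (1, 3, -1, -3) → π⊥ ≈ (-3.2426, +1.0000); max(|x|,|y|,|x±y|/√2) = 3.2426 > 0.8 ⇒ ∉ W
candidate 2: n = (2, 1, 1, 1) → π⊥ ≈ (+2.0000, +0.4142); max(|x|,|y|,|x±y|/√2) = 2.0000 > 0.8 ⇒ ∉ W
candidate 3: n = (0, -3, -3, -3) → π⊥ ≈ (+0.0000, -1.2426); max(|x|,|y|,|x±y|/√2) = 1.2426 > 0.8 ⇒ ∉ W
candidate 4: n = (-1, 0, 2, -3) → π⊥ ≈ (-3.1213, -4.1213); max(|x|,|y|,|x±y|/√2) = 5.1213 > 0.8 ⇒ ∉ W
candidate 5: n = (-1, -2, -1, 0) → π⊥ ≈ (+0.4142, -0.4142); max(|x|,|y|,|x±y|/√2) = 0.5858 ≤ 0.8 ⇒ ∈ W
candidate 6: n = (0, 1, -1, -1) → π⊥ ≈ (-1.4142, +1.0000); max(|x|,|y|,|x±y|/√2) = 1.7071 > 0.8 ⇒ ∉ W
candidate 7: n = (-1, 0, 1, 1) → π⊥ ≈ (-0.2929, -0.2929); max(|x|,|y|,|x±y|/√2) = 0.4142 ≤ 0.8 ⇒ ∈ W
candidate 8: n = (1, -3, 3, -1) → π⊥ ≈ (+2.4142, -5.8284); max(|x|,|y|,|x±y|/√2) = 5.8284 > 0.8 ⇒ ∉ W
candidate 9: n = (0, -3, 3, 3) → π⊥ ≈ (+4.2426, -3.0000); max(|x|,|y|,|x±y|/√2) = 5.1213 > 0.8 ⇒ ∉ W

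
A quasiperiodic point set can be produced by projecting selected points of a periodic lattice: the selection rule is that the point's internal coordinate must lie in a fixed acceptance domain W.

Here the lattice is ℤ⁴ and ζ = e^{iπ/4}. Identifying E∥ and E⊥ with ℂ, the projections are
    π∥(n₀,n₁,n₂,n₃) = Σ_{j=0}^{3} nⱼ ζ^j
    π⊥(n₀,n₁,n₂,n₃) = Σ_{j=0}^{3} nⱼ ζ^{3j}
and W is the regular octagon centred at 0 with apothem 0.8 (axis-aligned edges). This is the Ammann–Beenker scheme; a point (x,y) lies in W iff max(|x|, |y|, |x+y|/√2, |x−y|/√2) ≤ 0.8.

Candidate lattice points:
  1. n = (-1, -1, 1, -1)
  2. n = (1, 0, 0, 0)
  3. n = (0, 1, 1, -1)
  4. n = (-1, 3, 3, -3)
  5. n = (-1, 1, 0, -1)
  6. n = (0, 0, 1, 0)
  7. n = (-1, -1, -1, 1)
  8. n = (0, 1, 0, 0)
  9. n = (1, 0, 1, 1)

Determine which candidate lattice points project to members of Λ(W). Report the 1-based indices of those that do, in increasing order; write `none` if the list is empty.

none

π⊥(n) = n₀ + n₁ζ³ + n₂ζ⁶ + n₃ζ⁹ where ζ = e^{iπ/4}.
candidate 1: n = (-1, -1, 1, -1) → π⊥ ≈ (-1.0000, -2.4142); max(|x|,|y|,|x±y|/√2) = 2.4142 > 0.8 ⇒ ∉ W
candidate 2: n = (1, 0, 0, 0) → π⊥ ≈ (+1.0000, +0.0000); max(|x|,|y|,|x±y|/√2) = 1.0000 > 0.8 ⇒ ∉ W
candidate 3: n = (0, 1, 1, -1) → π⊥ ≈ (-1.4142, -1.0000); max(|x|,|y|,|x±y|/√2) = 1.7071 > 0.8 ⇒ ∉ W
candidate 4: n = (-1, 3, 3, -3) → π⊥ ≈ (-5.2426, -3.0000); max(|x|,|y|,|x±y|/√2) = 5.8284 > 0.8 ⇒ ∉ W
candidate 5: n = (-1, 1, 0, -1) → π⊥ ≈ (-2.4142, +0.0000); max(|x|,|y|,|x±y|/√2) = 2.4142 > 0.8 ⇒ ∉ W
candidate 6: n = (0, 0, 1, 0) → π⊥ ≈ (+0.0000, -1.0000); max(|x|,|y|,|x±y|/√2) = 1.0000 > 0.8 ⇒ ∉ W
candidate 7: n = (-1, -1, -1, 1) → π⊥ ≈ (+0.4142, +1.0000); max(|x|,|y|,|x±y|/√2) = 1.0000 > 0.8 ⇒ ∉ W
candidate 8: n = (0, 1, 0, 0) → π⊥ ≈ (-0.7071, +0.7071); max(|x|,|y|,|x±y|/√2) = 1.0000 > 0.8 ⇒ ∉ W
candidate 9: n = (1, 0, 1, 1) → π⊥ ≈ (+1.7071, -0.2929); max(|x|,|y|,|x±y|/√2) = 1.7071 > 0.8 ⇒ ∉ W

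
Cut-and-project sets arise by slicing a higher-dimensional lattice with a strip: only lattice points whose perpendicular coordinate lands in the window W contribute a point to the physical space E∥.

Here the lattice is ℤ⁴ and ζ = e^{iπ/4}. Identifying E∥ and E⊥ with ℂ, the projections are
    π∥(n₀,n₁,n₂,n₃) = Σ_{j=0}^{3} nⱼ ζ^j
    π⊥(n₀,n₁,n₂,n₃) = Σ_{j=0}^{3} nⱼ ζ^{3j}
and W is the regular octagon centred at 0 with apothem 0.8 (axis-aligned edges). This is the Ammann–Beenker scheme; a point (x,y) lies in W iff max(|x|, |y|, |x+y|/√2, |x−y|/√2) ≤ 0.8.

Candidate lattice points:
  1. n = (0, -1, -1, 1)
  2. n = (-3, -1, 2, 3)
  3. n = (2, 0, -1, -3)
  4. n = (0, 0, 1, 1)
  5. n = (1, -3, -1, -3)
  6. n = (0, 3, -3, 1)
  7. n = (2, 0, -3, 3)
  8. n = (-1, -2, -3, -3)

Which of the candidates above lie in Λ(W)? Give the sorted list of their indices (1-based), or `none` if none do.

π⊥(n) = n₀ + n₁ζ³ + n₂ζ⁶ + n₃ζ⁹ where ζ = e^{iπ/4}.
candidate 1: n = (0, -1, -1, 1) → π⊥ ≈ (+1.4142, +1.0000); max(|x|,|y|,|x±y|/√2) = 1.7071 > 0.8 ⇒ ∉ W
candidate 2: n = (-3, -1, 2, 3) → π⊥ ≈ (-0.1716, -0.5858); max(|x|,|y|,|x±y|/√2) = 0.5858 ≤ 0.8 ⇒ ∈ W
candidate 3: n = (2, 0, -1, -3) → π⊥ ≈ (-0.1213, -1.1213); max(|x|,|y|,|x±y|/√2) = 1.1213 > 0.8 ⇒ ∉ W
candidate 4: n = (0, 0, 1, 1) → π⊥ ≈ (+0.7071, -0.2929); max(|x|,|y|,|x±y|/√2) = 0.7071 ≤ 0.8 ⇒ ∈ W
candidate 5: n = (1, -3, -1, -3) → π⊥ ≈ (+1.0000, -3.2426); max(|x|,|y|,|x±y|/√2) = 3.2426 > 0.8 ⇒ ∉ W
candidate 6: n = (0, 3, -3, 1) → π⊥ ≈ (-1.4142, +5.8284); max(|x|,|y|,|x±y|/√2) = 5.8284 > 0.8 ⇒ ∉ W
candidate 7: n = (2, 0, -3, 3) → π⊥ ≈ (+4.1213, +5.1213); max(|x|,|y|,|x±y|/√2) = 6.5355 > 0.8 ⇒ ∉ W
candidate 8: n = (-1, -2, -3, -3) → π⊥ ≈ (-1.7071, -0.5355); max(|x|,|y|,|x±y|/√2) = 1.7071 > 0.8 ⇒ ∉ W

2, 4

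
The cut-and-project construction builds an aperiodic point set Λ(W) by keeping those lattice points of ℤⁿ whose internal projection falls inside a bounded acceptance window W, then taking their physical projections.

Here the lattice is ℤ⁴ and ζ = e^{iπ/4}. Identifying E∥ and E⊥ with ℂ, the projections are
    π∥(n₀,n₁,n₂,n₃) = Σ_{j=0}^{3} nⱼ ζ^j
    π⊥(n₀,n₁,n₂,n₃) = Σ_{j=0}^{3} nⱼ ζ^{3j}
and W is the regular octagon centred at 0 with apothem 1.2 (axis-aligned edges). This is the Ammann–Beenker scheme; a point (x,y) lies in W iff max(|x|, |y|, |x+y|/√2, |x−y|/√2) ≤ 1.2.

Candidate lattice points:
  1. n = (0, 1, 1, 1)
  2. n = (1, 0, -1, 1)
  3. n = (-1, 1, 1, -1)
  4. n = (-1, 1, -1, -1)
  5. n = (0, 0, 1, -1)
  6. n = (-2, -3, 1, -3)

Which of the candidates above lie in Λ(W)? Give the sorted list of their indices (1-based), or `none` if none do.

1

With ζ = e^{iπ/4} the internal vectors are ζ^0,ζ^3,ζ^6,ζ^9.
#1 (0, 1, 1, 1): internal (0.00000, 0.41421); octagon support 0.41421 vs apothem 1.2 → ∈ W
#2 (1, 0, -1, 1): internal (1.70711, 1.70711); octagon support 2.41421 vs apothem 1.2 → ∉ W
#3 (-1, 1, 1, -1): internal (-2.41421, -1.00000); octagon support 2.41421 vs apothem 1.2 → ∉ W
#4 (-1, 1, -1, -1): internal (-2.41421, 1.00000); octagon support 2.41421 vs apothem 1.2 → ∉ W
#5 (0, 0, 1, -1): internal (-0.70711, -1.70711); octagon support 1.70711 vs apothem 1.2 → ∉ W
#6 (-2, -3, 1, -3): internal (-2.00000, -5.24264); octagon support 5.24264 vs apothem 1.2 → ∉ W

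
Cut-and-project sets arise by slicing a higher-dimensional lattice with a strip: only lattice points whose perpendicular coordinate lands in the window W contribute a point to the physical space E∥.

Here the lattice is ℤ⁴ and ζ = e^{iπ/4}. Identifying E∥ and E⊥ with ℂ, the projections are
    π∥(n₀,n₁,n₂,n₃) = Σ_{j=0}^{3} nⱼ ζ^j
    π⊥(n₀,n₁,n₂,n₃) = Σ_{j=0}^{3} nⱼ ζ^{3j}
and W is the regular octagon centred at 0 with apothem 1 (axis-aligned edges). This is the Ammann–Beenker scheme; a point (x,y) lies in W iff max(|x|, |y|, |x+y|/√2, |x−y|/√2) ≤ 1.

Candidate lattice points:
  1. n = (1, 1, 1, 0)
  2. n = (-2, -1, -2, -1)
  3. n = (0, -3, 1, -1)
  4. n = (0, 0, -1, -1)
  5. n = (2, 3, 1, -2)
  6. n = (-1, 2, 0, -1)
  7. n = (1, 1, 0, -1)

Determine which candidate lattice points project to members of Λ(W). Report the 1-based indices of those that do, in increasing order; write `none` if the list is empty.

1, 4, 7

Internal map: ζ^{3j} for j=0..3 gives (1,0), (−√2/2,√2/2), (0,−1), (√2/2,√2/2).
candidate 1: n = (1, 1, 1, 0) → π⊥ ≈ (+0.2929, -0.2929); max(|x|,|y|,|x±y|/√2) = 0.4142 ≤ 1 ⇒ ∈ W
candidate 2: n = (-2, -1, -2, -1) → π⊥ ≈ (-2.0000, +0.5858); max(|x|,|y|,|x±y|/√2) = 2.0000 > 1 ⇒ ∉ W
candidate 3: n = (0, -3, 1, -1) → π⊥ ≈ (+1.4142, -3.8284); max(|x|,|y|,|x±y|/√2) = 3.8284 > 1 ⇒ ∉ W
candidate 4: n = (0, 0, -1, -1) → π⊥ ≈ (-0.7071, +0.2929); max(|x|,|y|,|x±y|/√2) = 0.7071 ≤ 1 ⇒ ∈ W
candidate 5: n = (2, 3, 1, -2) → π⊥ ≈ (-1.5355, -0.2929); max(|x|,|y|,|x±y|/√2) = 1.5355 > 1 ⇒ ∉ W
candidate 6: n = (-1, 2, 0, -1) → π⊥ ≈ (-3.1213, +0.7071); max(|x|,|y|,|x±y|/√2) = 3.1213 > 1 ⇒ ∉ W
candidate 7: n = (1, 1, 0, -1) → π⊥ ≈ (-0.4142, +0.0000); max(|x|,|y|,|x±y|/√2) = 0.4142 ≤ 1 ⇒ ∈ W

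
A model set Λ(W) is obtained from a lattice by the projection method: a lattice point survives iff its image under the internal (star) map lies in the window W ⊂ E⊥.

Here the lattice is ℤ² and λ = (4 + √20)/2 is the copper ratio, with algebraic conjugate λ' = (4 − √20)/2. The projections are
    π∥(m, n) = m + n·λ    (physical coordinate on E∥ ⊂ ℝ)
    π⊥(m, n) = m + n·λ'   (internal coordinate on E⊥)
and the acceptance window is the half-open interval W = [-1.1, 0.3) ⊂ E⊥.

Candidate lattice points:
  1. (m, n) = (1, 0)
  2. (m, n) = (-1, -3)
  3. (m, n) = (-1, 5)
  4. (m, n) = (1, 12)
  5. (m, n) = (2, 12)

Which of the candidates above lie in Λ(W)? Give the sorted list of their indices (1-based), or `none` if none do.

2, 5

Compute λ' = (4−√20)/2 = -0.236068, so π⊥(m,n) = m -0.236068·n.
[1] lift (1,0): star map gives 1.000000; window check -1.1 ≤ 1.000000 < 0.3 is false → out
[2] lift (-1,-3): star map gives -0.291796; window check -1.1 ≤ -0.291796 < 0.3 is true → IN Λ
[3] lift (-1,5): star map gives -2.180340; window check -1.1 ≤ -2.180340 < 0.3 is false → out
[4] lift (1,12): star map gives -1.832816; window check -1.1 ≤ -1.832816 < 0.3 is false → out
[5] lift (2,12): star map gives -0.832816; window check -1.1 ≤ -0.832816 < 0.3 is true → IN Λ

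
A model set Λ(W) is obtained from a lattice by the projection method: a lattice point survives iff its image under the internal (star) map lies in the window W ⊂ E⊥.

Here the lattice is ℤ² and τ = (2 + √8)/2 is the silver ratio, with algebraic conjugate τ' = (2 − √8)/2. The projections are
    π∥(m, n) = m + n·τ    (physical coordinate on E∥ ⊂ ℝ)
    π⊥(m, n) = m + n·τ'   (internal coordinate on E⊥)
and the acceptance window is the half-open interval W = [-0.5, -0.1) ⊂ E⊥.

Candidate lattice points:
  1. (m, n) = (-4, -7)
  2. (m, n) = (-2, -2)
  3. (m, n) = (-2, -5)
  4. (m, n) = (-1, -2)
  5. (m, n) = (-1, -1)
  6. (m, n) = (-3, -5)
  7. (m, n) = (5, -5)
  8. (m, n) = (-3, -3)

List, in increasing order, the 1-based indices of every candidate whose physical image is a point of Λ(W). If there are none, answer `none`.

4

Compute τ' = (2−√8)/2 = -0.414214, so π⊥(m,n) = m -0.414214·n.
[1] lift (-4,-7): star map gives -1.100505; window check -0.5 ≤ -1.100505 < -0.1 is false → out
[2] lift (-2,-2): star map gives -1.171573; window check -0.5 ≤ -1.171573 < -0.1 is false → out
[3] lift (-2,-5): star map gives 0.071068; window check -0.5 ≤ 0.071068 < -0.1 is false → out
[4] lift (-1,-2): star map gives -0.171573; window check -0.5 ≤ -0.171573 < -0.1 is true → IN Λ
[5] lift (-1,-1): star map gives -0.585786; window check -0.5 ≤ -0.585786 < -0.1 is false → out
[6] lift (-3,-5): star map gives -0.928932; window check -0.5 ≤ -0.928932 < -0.1 is false → out
[7] lift (5,-5): star map gives 7.071068; window check -0.5 ≤ 7.071068 < -0.1 is false → out
[8] lift (-3,-3): star map gives -1.757359; window check -0.5 ≤ -1.757359 < -0.1 is false → out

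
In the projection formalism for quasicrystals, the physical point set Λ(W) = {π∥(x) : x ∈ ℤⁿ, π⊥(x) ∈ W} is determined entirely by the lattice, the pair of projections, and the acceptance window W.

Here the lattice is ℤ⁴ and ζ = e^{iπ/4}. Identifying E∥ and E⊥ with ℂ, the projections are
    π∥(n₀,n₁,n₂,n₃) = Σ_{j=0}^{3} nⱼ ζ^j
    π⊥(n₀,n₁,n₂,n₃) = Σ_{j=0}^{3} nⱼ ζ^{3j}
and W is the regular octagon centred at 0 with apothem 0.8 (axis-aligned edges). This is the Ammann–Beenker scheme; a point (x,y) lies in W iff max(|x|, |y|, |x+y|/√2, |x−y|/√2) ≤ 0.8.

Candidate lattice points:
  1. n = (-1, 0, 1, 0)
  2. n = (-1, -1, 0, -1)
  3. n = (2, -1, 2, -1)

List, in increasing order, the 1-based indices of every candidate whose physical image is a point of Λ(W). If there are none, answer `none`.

none

π⊥(n) = n₀ + n₁ζ³ + n₂ζ⁶ + n₃ζ⁹ where ζ = e^{iπ/4}.
#1 (-1, 0, 1, 0): internal (-1.000000, -1.000000); octagon support 1.414214 vs apothem 0.8 → ∉ W
#2 (-1, -1, 0, -1): internal (-1.000000, -1.414214); octagon support 1.707107 vs apothem 0.8 → ∉ W
#3 (2, -1, 2, -1): internal (2.000000, -3.414214); octagon support 3.828427 vs apothem 0.8 → ∉ W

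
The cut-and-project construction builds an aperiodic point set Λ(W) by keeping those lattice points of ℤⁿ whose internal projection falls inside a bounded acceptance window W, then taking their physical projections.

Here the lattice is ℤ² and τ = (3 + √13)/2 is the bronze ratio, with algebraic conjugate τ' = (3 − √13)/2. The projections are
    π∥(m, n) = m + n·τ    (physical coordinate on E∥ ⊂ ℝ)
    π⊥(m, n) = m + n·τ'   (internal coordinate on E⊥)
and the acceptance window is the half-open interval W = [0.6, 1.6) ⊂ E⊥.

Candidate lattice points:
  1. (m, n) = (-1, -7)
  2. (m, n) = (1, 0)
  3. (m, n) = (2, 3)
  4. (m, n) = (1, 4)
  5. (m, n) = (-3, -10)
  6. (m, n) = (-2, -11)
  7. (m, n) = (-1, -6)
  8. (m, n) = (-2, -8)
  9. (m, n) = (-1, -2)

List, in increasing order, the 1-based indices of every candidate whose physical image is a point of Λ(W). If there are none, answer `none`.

1, 2, 3, 6, 7

Compute τ' = (3−√13)/2 = -0.30278, so π⊥(m,n) = m -0.30278·n.
[1] lift (-1,-7): star map gives 1.11943; window check 0.6 ≤ 1.11943 < 1.6 is true → IN Λ
[2] lift (1,0): star map gives 1.00000; window check 0.6 ≤ 1.00000 < 1.6 is true → IN Λ
[3] lift (2,3): star map gives 1.09167; window check 0.6 ≤ 1.09167 < 1.6 is true → IN Λ
[4] lift (1,4): star map gives -0.21110; window check 0.6 ≤ -0.21110 < 1.6 is false → out
[5] lift (-3,-10): star map gives 0.02776; window check 0.6 ≤ 0.02776 < 1.6 is false → out
[6] lift (-2,-11): star map gives 1.33053; window check 0.6 ≤ 1.33053 < 1.6 is true → IN Λ
[7] lift (-1,-6): star map gives 0.81665; window check 0.6 ≤ 0.81665 < 1.6 is true → IN Λ
[8] lift (-2,-8): star map gives 0.42221; window check 0.6 ≤ 0.42221 < 1.6 is false → out
[9] lift (-1,-2): star map gives -0.39445; window check 0.6 ≤ -0.39445 < 1.6 is false → out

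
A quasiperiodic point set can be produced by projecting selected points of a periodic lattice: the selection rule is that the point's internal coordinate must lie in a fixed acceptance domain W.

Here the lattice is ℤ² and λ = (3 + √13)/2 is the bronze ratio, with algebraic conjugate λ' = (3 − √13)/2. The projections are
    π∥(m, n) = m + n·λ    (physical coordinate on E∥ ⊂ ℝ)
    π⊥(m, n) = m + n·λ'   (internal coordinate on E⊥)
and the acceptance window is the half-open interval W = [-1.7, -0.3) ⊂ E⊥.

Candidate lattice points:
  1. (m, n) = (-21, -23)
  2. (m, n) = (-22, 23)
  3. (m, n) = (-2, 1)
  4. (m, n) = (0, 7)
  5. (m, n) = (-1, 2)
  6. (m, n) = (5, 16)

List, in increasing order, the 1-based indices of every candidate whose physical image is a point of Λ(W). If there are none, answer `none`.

Numerically λ ≈ 3.30278 and λ' = −1/λ ≈ -0.30278.
[1] lift (-21,-23): star map gives -14.03616; window check -1.7 ≤ -14.03616 < -0.3 is false → out
[2] lift (-22,23): star map gives -28.96384; window check -1.7 ≤ -28.96384 < -0.3 is false → out
[3] lift (-2,1): star map gives -2.30278; window check -1.7 ≤ -2.30278 < -0.3 is false → out
[4] lift (0,7): star map gives -2.11943; window check -1.7 ≤ -2.11943 < -0.3 is false → out
[5] lift (-1,2): star map gives -1.60555; window check -1.7 ≤ -1.60555 < -0.3 is true → IN Λ
[6] lift (5,16): star map gives 0.15559; window check -1.7 ≤ 0.15559 < -0.3 is false → out

5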